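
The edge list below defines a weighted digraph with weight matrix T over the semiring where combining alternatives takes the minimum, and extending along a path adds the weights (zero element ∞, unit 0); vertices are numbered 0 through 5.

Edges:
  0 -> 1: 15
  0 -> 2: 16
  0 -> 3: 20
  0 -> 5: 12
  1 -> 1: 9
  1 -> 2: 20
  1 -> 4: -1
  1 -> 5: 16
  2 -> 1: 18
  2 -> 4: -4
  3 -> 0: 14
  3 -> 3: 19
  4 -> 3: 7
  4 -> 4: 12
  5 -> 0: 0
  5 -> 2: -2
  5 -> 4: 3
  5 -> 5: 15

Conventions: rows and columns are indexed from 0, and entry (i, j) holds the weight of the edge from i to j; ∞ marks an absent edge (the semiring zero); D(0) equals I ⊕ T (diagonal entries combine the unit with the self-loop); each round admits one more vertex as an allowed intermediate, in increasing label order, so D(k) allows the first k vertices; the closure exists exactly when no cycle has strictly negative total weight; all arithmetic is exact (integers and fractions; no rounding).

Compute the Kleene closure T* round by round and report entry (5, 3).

D(0):
  [0, 15, 16, 20, ∞, 12]
  [∞, 0, 20, ∞, -1, 16]
  [∞, 18, 0, ∞, -4, ∞]
  [14, ∞, ∞, 0, ∞, ∞]
  [∞, ∞, ∞, 7, 0, ∞]
  [0, ∞, -2, ∞, 3, 0]
D(1):
  [0, 15, 16, 20, ∞, 12]
  [∞, 0, 20, ∞, -1, 16]
  [∞, 18, 0, ∞, -4, ∞]
  [14, 29, 30, 0, ∞, 26]
  [∞, ∞, ∞, 7, 0, ∞]
  [0, 15, -2, 20, 3, 0]
D(2):
  [0, 15, 16, 20, 14, 12]
  [∞, 0, 20, ∞, -1, 16]
  [∞, 18, 0, ∞, -4, 34]
  [14, 29, 30, 0, 28, 26]
  [∞, ∞, ∞, 7, 0, ∞]
  [0, 15, -2, 20, 3, 0]
D(3):
  [0, 15, 16, 20, 12, 12]
  [∞, 0, 20, ∞, -1, 16]
  [∞, 18, 0, ∞, -4, 34]
  [14, 29, 30, 0, 26, 26]
  [∞, ∞, ∞, 7, 0, ∞]
  [0, 15, -2, 20, -6, 0]
D(4):
  [0, 15, 16, 20, 12, 12]
  [∞, 0, 20, ∞, -1, 16]
  [∞, 18, 0, ∞, -4, 34]
  [14, 29, 30, 0, 26, 26]
  [21, 36, 37, 7, 0, 33]
  [0, 15, -2, 20, -6, 0]
D(5):
  [0, 15, 16, 19, 12, 12]
  [20, 0, 20, 6, -1, 16]
  [17, 18, 0, 3, -4, 29]
  [14, 29, 30, 0, 26, 26]
  [21, 36, 37, 7, 0, 33]
  [0, 15, -2, 1, -6, 0]
D(6):
  [0, 15, 10, 13, 6, 12]
  [16, 0, 14, 6, -1, 16]
  [17, 18, 0, 3, -4, 29]
  [14, 29, 24, 0, 20, 26]
  [21, 36, 31, 7, 0, 33]
  [0, 15, -2, 1, -6, 0]
Answer: T*[5][3] = 1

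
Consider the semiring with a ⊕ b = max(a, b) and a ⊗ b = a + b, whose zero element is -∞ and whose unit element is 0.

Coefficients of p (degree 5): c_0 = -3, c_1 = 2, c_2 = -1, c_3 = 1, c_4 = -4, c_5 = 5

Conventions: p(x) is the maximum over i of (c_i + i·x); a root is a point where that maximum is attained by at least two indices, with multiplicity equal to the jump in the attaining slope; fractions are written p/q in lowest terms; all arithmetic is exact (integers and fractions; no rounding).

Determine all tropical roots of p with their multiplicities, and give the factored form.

hull edge (i=0, c=-3) to (i=1, c=2): slope 5, span 1
hull edge (i=1, c=2) to (i=5, c=5): slope 3/4, span 4
Factored form: p(x) = 5 ⊗ (x ⊕ (-5)) ⊗ (x ⊕ (-3/4)) ⊗ (x ⊕ (-3/4)) ⊗ (x ⊕ (-3/4)) ⊗ (x ⊕ (-3/4))
Answer: roots = -5 (mult 1), -3/4 (mult 4)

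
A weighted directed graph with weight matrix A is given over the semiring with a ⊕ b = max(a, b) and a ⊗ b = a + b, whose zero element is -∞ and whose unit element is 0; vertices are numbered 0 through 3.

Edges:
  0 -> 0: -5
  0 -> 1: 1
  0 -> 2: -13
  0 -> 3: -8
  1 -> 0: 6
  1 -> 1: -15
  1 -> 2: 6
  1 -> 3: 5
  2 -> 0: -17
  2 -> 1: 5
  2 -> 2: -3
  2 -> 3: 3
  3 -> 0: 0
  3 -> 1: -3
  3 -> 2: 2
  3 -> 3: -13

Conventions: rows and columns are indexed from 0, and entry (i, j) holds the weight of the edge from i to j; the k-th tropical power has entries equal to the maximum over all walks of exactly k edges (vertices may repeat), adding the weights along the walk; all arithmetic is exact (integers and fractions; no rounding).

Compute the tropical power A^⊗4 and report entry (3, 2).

A^⊗2:
  [7, -4, 7, 6]
  [5, 11, 7, 9]
  [11, 2, 11, 10]
  [3, 7, 3, 5]
A^⊗3:
  [6, 12, 8, 10]
  [17, 12, 17, 16]
  [10, 16, 12, 14]
  [13, 8, 13, 12]
A^⊗4:
  [18, 13, 18, 17]
  [18, 22, 18, 20]
  [22, 17, 22, 21]
  [14, 18, 14, 16]
Key observation: the optimum is the walk 3->1->2->1->2, with weight (-3) + 6 + 5 + 6 = 14.
Optimal value attained by: walk 3->1->2->1->2.
Answer: (A^⊗4)[3][2] = 14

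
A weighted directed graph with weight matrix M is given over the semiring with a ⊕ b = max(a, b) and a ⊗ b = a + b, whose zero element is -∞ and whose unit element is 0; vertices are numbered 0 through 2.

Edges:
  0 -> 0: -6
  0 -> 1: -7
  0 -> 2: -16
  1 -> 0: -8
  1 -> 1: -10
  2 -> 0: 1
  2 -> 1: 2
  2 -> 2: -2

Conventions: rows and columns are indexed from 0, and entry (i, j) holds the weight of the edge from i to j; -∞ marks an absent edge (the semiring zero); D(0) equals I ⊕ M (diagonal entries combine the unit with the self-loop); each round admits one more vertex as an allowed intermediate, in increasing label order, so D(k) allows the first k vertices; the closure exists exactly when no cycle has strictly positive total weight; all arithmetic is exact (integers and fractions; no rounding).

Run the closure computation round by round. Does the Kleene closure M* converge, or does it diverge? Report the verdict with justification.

D(0):
  [0, -7, -16]
  [-8, 0, -∞]
  [1, 2, 0]
D(1):
  [0, -7, -16]
  [-8, 0, -24]
  [1, 2, 0]
D(2):
  [0, -7, -16]
  [-8, 0, -24]
  [1, 2, 0]
D(3):
  [0, -7, -16]
  [-8, 0, -24]
  [1, 2, 0]
Key observation: every diagonal entry stays at the unit through all rounds, so no improving cycle exists.
Answer: CONVERGES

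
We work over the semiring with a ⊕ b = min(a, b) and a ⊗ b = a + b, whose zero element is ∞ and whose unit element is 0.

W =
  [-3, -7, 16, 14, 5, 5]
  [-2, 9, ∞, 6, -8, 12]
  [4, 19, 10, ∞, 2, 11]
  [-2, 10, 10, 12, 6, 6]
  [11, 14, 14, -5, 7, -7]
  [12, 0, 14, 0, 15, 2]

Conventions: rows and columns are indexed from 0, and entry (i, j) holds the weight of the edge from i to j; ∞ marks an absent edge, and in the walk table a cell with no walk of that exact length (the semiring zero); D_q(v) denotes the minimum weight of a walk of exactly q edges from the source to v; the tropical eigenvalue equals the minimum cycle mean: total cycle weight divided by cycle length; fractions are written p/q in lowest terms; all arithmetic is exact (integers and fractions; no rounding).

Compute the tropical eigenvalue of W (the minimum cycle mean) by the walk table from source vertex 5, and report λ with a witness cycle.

q=0: [∞, ∞, ∞, ∞, ∞, 0]
q=1: [12, 0, 14, 0, 15, 2]
q=2: [-2, 2, 10, 2, -8, 4]
q=3: [-5, -9, 6, -13, -6, -15]
q=4: [-15, -15, -3, -15, -17, -13]
q=5: [-18, -22, -5, -22, -23, -24]
q=6: [-24, -25, -12, -28, -30, -30]
Optimal cycle mean attained by: cycle 0->1->4->3->0, total (-7) + (-8) + (-5) + (-2), length 4.
Answer: λ = -11/2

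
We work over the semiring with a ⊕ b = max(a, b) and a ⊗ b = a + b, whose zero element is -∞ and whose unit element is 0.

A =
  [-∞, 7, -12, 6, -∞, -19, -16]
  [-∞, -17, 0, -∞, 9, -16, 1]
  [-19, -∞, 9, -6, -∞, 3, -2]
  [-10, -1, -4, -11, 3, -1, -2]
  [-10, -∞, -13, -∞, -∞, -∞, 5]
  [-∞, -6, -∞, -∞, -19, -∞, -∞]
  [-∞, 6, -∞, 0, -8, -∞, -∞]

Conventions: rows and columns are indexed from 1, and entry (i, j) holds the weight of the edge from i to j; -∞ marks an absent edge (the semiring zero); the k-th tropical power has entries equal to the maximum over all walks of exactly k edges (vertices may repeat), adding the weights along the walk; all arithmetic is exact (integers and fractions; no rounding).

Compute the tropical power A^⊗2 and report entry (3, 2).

A^⊗2:
  [-4, 5, 7, -5, 16, 5, 8]
  [-1, 7, 9, 1, -7, 3, 14]
  [-10, 4, 18, 3, -3, 12, 7]
  [-7, 4, 5, -2, 8, -1, 8]
  [-32, 11, -4, 5, -3, -10, -15]
  [-29, -23, -6, -∞, 3, -22, -5]
  [-10, -1, 6, -11, 15, -1, 7]
Key observation: the optimum is the walk 3->7->2, with weight (-2) + 6 = 4.
Optimal value attained by: walk 3->7->2.
Answer: (A^⊗2)[3][2] = 4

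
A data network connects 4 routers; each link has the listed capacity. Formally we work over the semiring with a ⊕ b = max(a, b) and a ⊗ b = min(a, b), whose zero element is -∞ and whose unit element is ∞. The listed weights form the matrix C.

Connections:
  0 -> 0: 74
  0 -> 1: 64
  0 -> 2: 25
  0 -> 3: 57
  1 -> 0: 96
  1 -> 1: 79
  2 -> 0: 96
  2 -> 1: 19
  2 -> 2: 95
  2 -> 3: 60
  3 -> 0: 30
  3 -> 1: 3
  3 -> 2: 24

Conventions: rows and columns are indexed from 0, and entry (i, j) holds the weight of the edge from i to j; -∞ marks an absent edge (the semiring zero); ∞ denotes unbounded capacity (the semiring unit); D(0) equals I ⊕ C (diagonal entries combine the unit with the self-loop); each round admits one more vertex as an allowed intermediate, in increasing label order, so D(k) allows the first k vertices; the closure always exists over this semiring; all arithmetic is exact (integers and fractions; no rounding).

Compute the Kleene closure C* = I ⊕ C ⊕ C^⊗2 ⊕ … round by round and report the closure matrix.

D(0):
  [∞, 64, 25, 57]
  [96, ∞, -∞, -∞]
  [96, 19, ∞, 60]
  [30, 3, 24, ∞]
D(1):
  [∞, 64, 25, 57]
  [96, ∞, 25, 57]
  [96, 64, ∞, 60]
  [30, 30, 25, ∞]
D(2):
  [∞, 64, 25, 57]
  [96, ∞, 25, 57]
  [96, 64, ∞, 60]
  [30, 30, 25, ∞]
D(3):
  [∞, 64, 25, 57]
  [96, ∞, 25, 57]
  [96, 64, ∞, 60]
  [30, 30, 25, ∞]
D(4):
  [∞, 64, 25, 57]
  [96, ∞, 25, 57]
  [96, 64, ∞, 60]
  [30, 30, 25, ∞]
Answer: C* = [[∞, 64, 25, 57], [96, ∞, 25, 57], [96, 64, ∞, 60], [30, 30, 25, ∞]]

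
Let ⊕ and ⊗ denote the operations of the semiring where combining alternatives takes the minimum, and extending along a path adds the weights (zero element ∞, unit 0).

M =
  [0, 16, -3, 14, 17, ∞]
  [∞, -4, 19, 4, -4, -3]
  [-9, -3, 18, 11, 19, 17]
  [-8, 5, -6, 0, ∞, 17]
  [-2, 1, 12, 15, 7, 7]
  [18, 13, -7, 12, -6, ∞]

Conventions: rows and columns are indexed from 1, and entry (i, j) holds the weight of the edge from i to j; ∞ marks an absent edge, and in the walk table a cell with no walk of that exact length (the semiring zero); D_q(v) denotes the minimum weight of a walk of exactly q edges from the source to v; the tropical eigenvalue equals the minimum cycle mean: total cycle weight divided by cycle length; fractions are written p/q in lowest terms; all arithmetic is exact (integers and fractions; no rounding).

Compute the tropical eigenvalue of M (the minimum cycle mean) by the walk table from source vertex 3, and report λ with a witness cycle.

q=0: [∞, ∞, 0, ∞, ∞, ∞]
q=1: [-9, -3, 18, 11, 19, 17]
q=2: [-9, -7, -12, 1, -7, -6]
q=3: [-21, -15, -13, -3, -12, -10]
q=4: [-22, -19, -24, -11, -19, -18]
q=5: [-33, -27, -25, -15, -24, -22]
q=6: [-34, -31, -36, -23, -31, -30]
Optimal cycle mean attained by: cycle 1->3->1, total (-3) + (-9), length 2.
Answer: λ = -6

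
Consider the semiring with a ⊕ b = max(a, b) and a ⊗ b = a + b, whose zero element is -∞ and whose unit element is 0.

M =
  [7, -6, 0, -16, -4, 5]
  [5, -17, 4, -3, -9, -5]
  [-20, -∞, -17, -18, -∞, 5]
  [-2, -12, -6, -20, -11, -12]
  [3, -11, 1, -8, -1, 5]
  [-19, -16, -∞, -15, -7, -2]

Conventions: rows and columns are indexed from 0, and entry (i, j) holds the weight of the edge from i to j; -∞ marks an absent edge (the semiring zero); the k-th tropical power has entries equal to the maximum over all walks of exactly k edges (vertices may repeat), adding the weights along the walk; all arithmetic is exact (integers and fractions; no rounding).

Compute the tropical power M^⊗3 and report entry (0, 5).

M^⊗2:
  [14, 1, 7, -9, 3, 12]
  [12, -1, 5, -11, 1, 10]
  [-13, -11, -20, -10, -2, 3]
  [5, -8, -2, -15, -6, 3]
  [10, -3, 3, -9, -1, 8]
  [-4, -18, -6, -15, -8, -2]
M^⊗3:
  [21, 8, 14, -2, 10, 19]
  [19, 6, 12, -4, 8, 17]
  [1, -13, -1, -10, -3, 3]
  [12, -1, 5, -11, 1, 10]
  [17, 4, 10, -6, 6, 15]
  [3, -10, -4, -16, -8, 1]
Key observation: the optimum is the walk 0->0->0->5, with weight 7 + 7 + 5 = 19.
Optimal value attained by: walk 0->0->0->5.
Answer: (M^⊗3)[0][5] = 19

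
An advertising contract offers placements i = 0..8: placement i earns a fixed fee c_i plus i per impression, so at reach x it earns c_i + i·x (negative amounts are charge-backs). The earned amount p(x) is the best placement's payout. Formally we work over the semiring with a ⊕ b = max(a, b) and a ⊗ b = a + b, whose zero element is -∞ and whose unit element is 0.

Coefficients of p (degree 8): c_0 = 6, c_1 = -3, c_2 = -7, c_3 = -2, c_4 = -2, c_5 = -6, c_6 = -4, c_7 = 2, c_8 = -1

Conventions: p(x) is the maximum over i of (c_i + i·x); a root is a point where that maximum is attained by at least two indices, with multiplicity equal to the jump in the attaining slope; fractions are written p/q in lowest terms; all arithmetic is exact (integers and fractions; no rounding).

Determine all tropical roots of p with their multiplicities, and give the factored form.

hull edge (i=0, c=6) to (i=7, c=2): slope -4/7, span 7
hull edge (i=7, c=2) to (i=8, c=-1): slope -3, span 1
Factored form: p(x) = -1 ⊗ (x ⊕ 4/7) ⊗ (x ⊕ 4/7) ⊗ (x ⊕ 4/7) ⊗ (x ⊕ 4/7) ⊗ (x ⊕ 4/7) ⊗ (x ⊕ 4/7) ⊗ (x ⊕ 4/7) ⊗ (x ⊕ 3)
Answer: roots = 4/7 (mult 7), 3 (mult 1)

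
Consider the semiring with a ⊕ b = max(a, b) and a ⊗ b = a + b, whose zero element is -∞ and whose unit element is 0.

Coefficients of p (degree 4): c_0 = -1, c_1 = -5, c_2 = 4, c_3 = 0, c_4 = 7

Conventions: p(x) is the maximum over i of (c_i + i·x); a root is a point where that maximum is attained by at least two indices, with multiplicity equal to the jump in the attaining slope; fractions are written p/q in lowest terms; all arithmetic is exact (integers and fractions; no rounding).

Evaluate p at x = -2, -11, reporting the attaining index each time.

p(-2) = max(-1+0·(-2)=-1, -5+1·(-2)=-7, 4+2·(-2)=0, 0+3·(-2)=-6, 7+4·(-2)=-1) = 0 (attained by i=2)
p(-11) = max(-1+0·(-11)=-1, -5+1·(-11)=-16, 4+2·(-11)=-18, 0+3·(-11)=-33, 7+4·(-11)=-37) = -1 (attained by i=0)
Answer: p(-2) = 0; p(-11) = -1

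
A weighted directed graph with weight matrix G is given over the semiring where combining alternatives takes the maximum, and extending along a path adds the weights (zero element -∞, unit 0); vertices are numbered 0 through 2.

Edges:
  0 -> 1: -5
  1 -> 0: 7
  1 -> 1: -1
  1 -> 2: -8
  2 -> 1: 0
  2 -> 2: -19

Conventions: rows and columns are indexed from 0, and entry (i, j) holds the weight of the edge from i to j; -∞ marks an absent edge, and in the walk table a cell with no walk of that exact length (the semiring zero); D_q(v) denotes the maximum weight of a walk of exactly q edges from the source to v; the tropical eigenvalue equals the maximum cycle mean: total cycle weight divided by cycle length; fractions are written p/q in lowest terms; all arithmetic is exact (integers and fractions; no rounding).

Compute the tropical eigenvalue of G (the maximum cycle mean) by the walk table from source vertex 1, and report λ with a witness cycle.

q=0: [-∞, 0, -∞]
q=1: [7, -1, -8]
q=2: [6, 2, -9]
q=3: [9, 1, -6]
Optimal cycle mean attained by: cycle 0->1->0, total (-5) + 7, length 2.
Answer: λ = 1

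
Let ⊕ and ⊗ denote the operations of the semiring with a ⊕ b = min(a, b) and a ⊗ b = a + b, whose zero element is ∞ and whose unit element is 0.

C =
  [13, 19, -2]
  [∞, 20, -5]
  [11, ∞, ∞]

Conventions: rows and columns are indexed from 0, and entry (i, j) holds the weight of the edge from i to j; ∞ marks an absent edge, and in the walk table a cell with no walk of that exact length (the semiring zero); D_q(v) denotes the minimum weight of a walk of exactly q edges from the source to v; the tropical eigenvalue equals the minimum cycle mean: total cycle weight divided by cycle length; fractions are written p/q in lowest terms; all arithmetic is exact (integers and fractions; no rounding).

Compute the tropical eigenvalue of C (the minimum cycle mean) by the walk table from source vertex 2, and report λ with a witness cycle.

q=0: [∞, ∞, 0]
q=1: [11, ∞, ∞]
q=2: [24, 30, 9]
q=3: [20, 43, 22]
Optimal cycle mean attained by: cycle 0->2->0, total (-2) + 11, length 2.
Answer: λ = 9/2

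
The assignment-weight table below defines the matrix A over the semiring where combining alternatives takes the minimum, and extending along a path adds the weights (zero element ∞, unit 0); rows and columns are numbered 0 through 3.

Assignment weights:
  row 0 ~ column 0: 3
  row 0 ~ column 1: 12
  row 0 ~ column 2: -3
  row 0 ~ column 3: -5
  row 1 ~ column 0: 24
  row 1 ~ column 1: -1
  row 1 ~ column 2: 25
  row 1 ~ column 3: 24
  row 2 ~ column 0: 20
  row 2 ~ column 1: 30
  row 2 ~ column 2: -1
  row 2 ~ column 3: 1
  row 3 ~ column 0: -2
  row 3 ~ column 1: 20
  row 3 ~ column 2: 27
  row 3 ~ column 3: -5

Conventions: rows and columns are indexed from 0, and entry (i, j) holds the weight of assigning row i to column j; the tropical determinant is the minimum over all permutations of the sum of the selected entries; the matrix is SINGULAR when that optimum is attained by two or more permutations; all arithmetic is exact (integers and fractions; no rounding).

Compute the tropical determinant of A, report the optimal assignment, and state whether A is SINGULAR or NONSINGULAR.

σ = (0, 1, 2, 3): 3 + (-1) + (-1) + (-5) = -4
σ = (0, 1, 3, 2): 3 + (-1) + 1 + 27 = 30
σ = (0, 2, 1, 3): 3 + 25 + 30 + (-5) = 53
σ = (0, 2, 3, 1): 3 + 25 + 1 + 20 = 49
σ = (0, 3, 1, 2): 3 + 24 + 30 + 27 = 84
σ = (0, 3, 2, 1): 3 + 24 + (-1) + 20 = 46
σ = (1, 0, 2, 3): 12 + 24 + (-1) + (-5) = 30
σ = (1, 0, 3, 2): 12 + 24 + 1 + 27 = 64
σ = (1, 2, 0, 3): 12 + 25 + 20 + (-5) = 52
σ = (1, 2, 3, 0): 12 + 25 + 1 + (-2) = 36
σ = (1, 3, 0, 2): 12 + 24 + 20 + 27 = 83
σ = (1, 3, 2, 0): 12 + 24 + (-1) + (-2) = 33
σ = (2, 0, 1, 3): (-3) + 24 + 30 + (-5) = 46
σ = (2, 0, 3, 1): (-3) + 24 + 1 + 20 = 42
σ = (2, 1, 0, 3): (-3) + (-1) + 20 + (-5) = 11
σ = (2, 1, 3, 0): (-3) + (-1) + 1 + (-2) = -5
σ = (2, 3, 0, 1): (-3) + 24 + 20 + 20 = 61
σ = (2, 3, 1, 0): (-3) + 24 + 30 + (-2) = 49
σ = (3, 0, 1, 2): (-5) + 24 + 30 + 27 = 76
σ = (3, 0, 2, 1): (-5) + 24 + (-1) + 20 = 38
σ = (3, 1, 0, 2): (-5) + (-1) + 20 + 27 = 41
σ = (3, 1, 2, 0): (-5) + (-1) + (-1) + (-2) = -9
σ = (3, 2, 0, 1): (-5) + 25 + 20 + 20 = 60
σ = (3, 2, 1, 0): (-5) + 25 + 30 + (-2) = 48
Optimal value attained by: σ = (3, 1, 2, 0).
Answer: det⊕(A) = -9; verdict: NONSINGULAR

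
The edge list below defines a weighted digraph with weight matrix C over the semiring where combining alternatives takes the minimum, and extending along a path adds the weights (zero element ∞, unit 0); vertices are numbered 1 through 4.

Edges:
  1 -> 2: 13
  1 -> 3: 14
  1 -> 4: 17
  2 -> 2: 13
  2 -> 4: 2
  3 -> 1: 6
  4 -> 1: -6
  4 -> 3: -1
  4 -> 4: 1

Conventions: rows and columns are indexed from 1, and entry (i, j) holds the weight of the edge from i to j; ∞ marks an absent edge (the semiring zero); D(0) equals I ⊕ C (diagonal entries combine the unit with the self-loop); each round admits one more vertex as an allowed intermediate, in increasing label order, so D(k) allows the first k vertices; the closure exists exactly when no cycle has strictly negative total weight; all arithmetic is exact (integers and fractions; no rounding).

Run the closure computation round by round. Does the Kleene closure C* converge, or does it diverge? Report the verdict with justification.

D(0):
  [0, 13, 14, 17]
  [∞, 0, ∞, 2]
  [6, ∞, 0, ∞]
  [-6, ∞, -1, 0]
D(1):
  [0, 13, 14, 17]
  [∞, 0, ∞, 2]
  [6, 19, 0, 23]
  [-6, 7, -1, 0]
D(2):
  [0, 13, 14, 15]
  [∞, 0, ∞, 2]
  [6, 19, 0, 21]
  [-6, 7, -1, 0]
D(3):
  [0, 13, 14, 15]
  [∞, 0, ∞, 2]
  [6, 19, 0, 21]
  [-6, 7, -1, 0]
D(4):
  [0, 13, 14, 15]
  [-4, 0, 1, 2]
  [6, 19, 0, 21]
  [-6, 7, -1, 0]
Key observation: every diagonal entry stays at the unit through all rounds, so no improving cycle exists.
Answer: CONVERGES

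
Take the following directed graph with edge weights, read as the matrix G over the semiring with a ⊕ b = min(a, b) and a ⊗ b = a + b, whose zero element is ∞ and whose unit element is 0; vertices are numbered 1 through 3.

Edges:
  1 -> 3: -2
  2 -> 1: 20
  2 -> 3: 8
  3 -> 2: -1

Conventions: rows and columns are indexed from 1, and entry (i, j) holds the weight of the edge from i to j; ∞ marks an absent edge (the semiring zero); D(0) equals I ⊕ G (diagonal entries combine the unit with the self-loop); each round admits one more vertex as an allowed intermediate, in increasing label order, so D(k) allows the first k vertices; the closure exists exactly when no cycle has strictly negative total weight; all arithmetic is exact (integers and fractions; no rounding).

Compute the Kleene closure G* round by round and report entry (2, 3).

D(0):
  [0, ∞, -2]
  [20, 0, 8]
  [∞, -1, 0]
D(1):
  [0, ∞, -2]
  [20, 0, 8]
  [∞, -1, 0]
D(2):
  [0, ∞, -2]
  [20, 0, 8]
  [19, -1, 0]
D(3):
  [0, -3, -2]
  [20, 0, 8]
  [19, -1, 0]
Answer: G*[2][3] = 8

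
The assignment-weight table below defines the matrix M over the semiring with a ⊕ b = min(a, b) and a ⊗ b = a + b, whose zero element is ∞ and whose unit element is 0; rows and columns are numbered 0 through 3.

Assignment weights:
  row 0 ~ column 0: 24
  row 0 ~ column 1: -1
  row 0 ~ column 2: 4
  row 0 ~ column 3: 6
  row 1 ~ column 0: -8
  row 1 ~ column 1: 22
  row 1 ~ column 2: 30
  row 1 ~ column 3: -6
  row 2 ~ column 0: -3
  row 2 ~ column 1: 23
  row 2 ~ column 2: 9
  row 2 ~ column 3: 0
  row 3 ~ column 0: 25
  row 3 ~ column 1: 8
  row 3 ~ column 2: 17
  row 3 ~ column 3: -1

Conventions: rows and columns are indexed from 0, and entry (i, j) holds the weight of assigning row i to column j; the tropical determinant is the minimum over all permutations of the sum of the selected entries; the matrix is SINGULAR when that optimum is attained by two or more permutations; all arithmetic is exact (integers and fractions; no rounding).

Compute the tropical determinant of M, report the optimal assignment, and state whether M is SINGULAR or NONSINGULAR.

σ = (0, 1, 2, 3): 24 + 22 + 9 + (-1) = 54
σ = (0, 1, 3, 2): 24 + 22 + 0 + 17 = 63
σ = (0, 2, 1, 3): 24 + 30 + 23 + (-1) = 76
σ = (0, 2, 3, 1): 24 + 30 + 0 + 8 = 62
σ = (0, 3, 1, 2): 24 + (-6) + 23 + 17 = 58
σ = (0, 3, 2, 1): 24 + (-6) + 9 + 8 = 35
σ = (1, 0, 2, 3): (-1) + (-8) + 9 + (-1) = -1
σ = (1, 0, 3, 2): (-1) + (-8) + 0 + 17 = 8
σ = (1, 2, 0, 3): (-1) + 30 + (-3) + (-1) = 25
σ = (1, 2, 3, 0): (-1) + 30 + 0 + 25 = 54
σ = (1, 3, 0, 2): (-1) + (-6) + (-3) + 17 = 7
σ = (1, 3, 2, 0): (-1) + (-6) + 9 + 25 = 27
σ = (2, 0, 1, 3): 4 + (-8) + 23 + (-1) = 18
σ = (2, 0, 3, 1): 4 + (-8) + 0 + 8 = 4
σ = (2, 1, 0, 3): 4 + 22 + (-3) + (-1) = 22
σ = (2, 1, 3, 0): 4 + 22 + 0 + 25 = 51
σ = (2, 3, 0, 1): 4 + (-6) + (-3) + 8 = 3
σ = (2, 3, 1, 0): 4 + (-6) + 23 + 25 = 46
σ = (3, 0, 1, 2): 6 + (-8) + 23 + 17 = 38
σ = (3, 0, 2, 1): 6 + (-8) + 9 + 8 = 15
σ = (3, 1, 0, 2): 6 + 22 + (-3) + 17 = 42
σ = (3, 1, 2, 0): 6 + 22 + 9 + 25 = 62
σ = (3, 2, 0, 1): 6 + 30 + (-3) + 8 = 41
σ = (3, 2, 1, 0): 6 + 30 + 23 + 25 = 84
Optimal value attained by: σ = (1, 0, 2, 3).
Answer: det⊕(M) = -1; verdict: NONSINGULAR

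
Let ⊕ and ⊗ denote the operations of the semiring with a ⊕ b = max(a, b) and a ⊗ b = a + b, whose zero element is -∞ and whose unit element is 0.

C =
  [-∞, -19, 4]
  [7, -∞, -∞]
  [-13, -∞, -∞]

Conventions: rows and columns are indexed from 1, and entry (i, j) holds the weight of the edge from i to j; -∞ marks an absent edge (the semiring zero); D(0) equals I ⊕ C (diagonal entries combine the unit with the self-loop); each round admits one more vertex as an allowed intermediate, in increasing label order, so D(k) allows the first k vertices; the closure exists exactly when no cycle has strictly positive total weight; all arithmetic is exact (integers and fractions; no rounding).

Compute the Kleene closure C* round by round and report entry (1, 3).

D(0):
  [0, -19, 4]
  [7, 0, -∞]
  [-13, -∞, 0]
D(1):
  [0, -19, 4]
  [7, 0, 11]
  [-13, -32, 0]
D(2):
  [0, -19, 4]
  [7, 0, 11]
  [-13, -32, 0]
D(3):
  [0, -19, 4]
  [7, 0, 11]
  [-13, -32, 0]
Answer: C*[1][3] = 4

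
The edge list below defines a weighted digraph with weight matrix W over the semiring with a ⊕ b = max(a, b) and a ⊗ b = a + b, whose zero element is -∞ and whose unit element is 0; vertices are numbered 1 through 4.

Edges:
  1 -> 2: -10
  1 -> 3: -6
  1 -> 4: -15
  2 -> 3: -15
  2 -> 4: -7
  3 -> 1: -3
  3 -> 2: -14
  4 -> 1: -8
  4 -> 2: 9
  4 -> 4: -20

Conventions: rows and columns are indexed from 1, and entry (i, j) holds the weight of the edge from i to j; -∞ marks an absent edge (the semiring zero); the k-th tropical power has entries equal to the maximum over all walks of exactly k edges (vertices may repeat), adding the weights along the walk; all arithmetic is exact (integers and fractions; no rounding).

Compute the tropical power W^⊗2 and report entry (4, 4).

W^⊗2:
  [-9, -6, -25, -17]
  [-15, 2, -∞, -27]
  [-∞, -13, -9, -18]
  [-28, -11, -6, 2]
Key observation: the optimum is the walk 4->2->4, with weight 9 + (-7) = 2.
Optimal value attained by: walk 4->2->4.
Answer: (W^⊗2)[4][4] = 2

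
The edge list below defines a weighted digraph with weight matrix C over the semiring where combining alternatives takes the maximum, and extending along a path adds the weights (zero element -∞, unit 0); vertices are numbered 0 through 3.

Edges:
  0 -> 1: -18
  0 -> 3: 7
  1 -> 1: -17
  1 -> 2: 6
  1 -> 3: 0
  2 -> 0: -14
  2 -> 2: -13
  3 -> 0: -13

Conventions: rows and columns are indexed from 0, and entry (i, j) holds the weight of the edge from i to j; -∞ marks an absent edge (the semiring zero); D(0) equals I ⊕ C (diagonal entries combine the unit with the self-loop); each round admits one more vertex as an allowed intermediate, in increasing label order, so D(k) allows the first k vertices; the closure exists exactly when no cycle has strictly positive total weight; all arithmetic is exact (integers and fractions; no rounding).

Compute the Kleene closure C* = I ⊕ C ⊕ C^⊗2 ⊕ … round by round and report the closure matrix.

D(0):
  [0, -18, -∞, 7]
  [-∞, 0, 6, 0]
  [-14, -∞, 0, -∞]
  [-13, -∞, -∞, 0]
D(1):
  [0, -18, -∞, 7]
  [-∞, 0, 6, 0]
  [-14, -32, 0, -7]
  [-13, -31, -∞, 0]
D(2):
  [0, -18, -12, 7]
  [-∞, 0, 6, 0]
  [-14, -32, 0, -7]
  [-13, -31, -25, 0]
D(3):
  [0, -18, -12, 7]
  [-8, 0, 6, 0]
  [-14, -32, 0, -7]
  [-13, -31, -25, 0]
D(4):
  [0, -18, -12, 7]
  [-8, 0, 6, 0]
  [-14, -32, 0, -7]
  [-13, -31, -25, 0]
Answer: C* = [[0, -18, -12, 7], [-8, 0, 6, 0], [-14, -32, 0, -7], [-13, -31, -25, 0]]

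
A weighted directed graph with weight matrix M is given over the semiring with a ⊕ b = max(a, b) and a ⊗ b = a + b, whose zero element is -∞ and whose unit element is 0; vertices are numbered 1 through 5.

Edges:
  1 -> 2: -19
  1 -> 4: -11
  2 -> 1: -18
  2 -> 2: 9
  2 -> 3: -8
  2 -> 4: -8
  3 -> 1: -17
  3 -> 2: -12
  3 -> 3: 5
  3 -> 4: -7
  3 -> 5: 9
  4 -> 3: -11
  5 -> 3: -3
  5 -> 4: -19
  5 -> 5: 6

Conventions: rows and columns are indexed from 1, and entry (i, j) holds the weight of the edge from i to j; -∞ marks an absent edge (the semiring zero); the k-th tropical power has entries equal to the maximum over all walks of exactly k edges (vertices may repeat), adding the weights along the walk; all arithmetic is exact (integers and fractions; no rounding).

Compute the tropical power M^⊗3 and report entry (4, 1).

M^⊗2:
  [-37, -10, -22, -27, -∞]
  [-9, 18, 1, 1, 1]
  [-12, -3, 10, -2, 15]
  [-28, -23, -6, -18, -2]
  [-20, -15, 3, -10, 12]
M^⊗3:
  [-28, -1, -17, -18, -13]
  [0, 27, 10, 10, 10]
  [-7, 6, 15, 3, 21]
  [-23, -14, -1, -13, 4]
  [-14, -6, 9, -4, 18]
Key observation: the optimum is the walk 4->3->3->1, with weight (-11) + 5 + (-17) = -23.
Optimal value attained by: walk 4->3->3->1.
Answer: (M^⊗3)[4][1] = -23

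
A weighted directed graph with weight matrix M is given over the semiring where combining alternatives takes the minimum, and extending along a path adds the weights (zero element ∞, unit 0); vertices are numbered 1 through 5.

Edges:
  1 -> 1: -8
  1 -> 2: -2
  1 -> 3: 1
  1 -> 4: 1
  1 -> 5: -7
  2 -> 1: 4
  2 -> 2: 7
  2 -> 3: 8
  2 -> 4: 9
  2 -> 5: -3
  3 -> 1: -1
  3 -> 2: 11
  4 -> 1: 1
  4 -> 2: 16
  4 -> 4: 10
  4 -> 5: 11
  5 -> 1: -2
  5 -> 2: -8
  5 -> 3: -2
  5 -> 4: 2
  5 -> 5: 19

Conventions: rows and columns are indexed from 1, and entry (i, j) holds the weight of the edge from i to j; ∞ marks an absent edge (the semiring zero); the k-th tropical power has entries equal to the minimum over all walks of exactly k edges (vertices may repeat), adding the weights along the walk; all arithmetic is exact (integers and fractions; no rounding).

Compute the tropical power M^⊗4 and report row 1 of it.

M^⊗2:
  [-16, -15, -9, -7, -15]
  [-5, -11, -5, -1, -3]
  [-9, -3, 0, 0, -8]
  [-7, -1, 2, 2, -6]
  [-10, -4, -1, -1, -11]
M^⊗3:
  [-24, -23, -17, -15, -23]
  [-13, -11, -5, -4, -14]
  [-17, -16, -10, -8, -16]
  [-15, -14, -8, -6, -14]
  [-18, -19, -13, -9, -17]
M^⊗4:
  [-32, -31, -25, -23, -31]
  [-21, -22, -16, -12, -20]
  [-25, -24, -18, -16, -24]
  [-23, -22, -16, -14, -22]
  [-26, -25, -19, -17, -25]
Answer: row 1 of M^⊗4 = [-32, -31, -25, -23, -31]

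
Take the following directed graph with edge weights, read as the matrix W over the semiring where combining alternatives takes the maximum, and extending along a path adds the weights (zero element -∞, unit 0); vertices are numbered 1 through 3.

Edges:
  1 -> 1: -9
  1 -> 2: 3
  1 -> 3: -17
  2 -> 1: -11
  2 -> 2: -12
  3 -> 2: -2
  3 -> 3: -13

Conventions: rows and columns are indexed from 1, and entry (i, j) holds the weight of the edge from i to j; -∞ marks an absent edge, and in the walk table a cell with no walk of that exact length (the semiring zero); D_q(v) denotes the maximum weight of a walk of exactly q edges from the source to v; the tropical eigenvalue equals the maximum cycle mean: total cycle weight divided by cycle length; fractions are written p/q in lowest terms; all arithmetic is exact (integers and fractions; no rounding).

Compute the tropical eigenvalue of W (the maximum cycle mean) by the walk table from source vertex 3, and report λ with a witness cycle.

q=0: [-∞, -∞, 0]
q=1: [-∞, -2, -13]
q=2: [-13, -14, -26]
q=3: [-22, -10, -30]
Optimal cycle mean attained by: cycle 1->2->1, total 3 + (-11), length 2.
Answer: λ = -4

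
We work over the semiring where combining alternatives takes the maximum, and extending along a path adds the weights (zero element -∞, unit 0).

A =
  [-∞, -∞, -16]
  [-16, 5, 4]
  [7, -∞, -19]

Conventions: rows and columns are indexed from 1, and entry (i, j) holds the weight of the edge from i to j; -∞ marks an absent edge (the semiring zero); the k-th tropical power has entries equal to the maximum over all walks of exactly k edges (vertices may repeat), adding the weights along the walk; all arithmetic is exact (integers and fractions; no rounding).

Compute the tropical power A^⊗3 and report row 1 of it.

A^⊗2:
  [-9, -∞, -35]
  [11, 10, 9]
  [-12, -∞, -9]
A^⊗3:
  [-28, -∞, -25]
  [16, 15, 14]
  [-2, -∞, -28]
Answer: row 1 of A^⊗3 = [-28, -∞, -25]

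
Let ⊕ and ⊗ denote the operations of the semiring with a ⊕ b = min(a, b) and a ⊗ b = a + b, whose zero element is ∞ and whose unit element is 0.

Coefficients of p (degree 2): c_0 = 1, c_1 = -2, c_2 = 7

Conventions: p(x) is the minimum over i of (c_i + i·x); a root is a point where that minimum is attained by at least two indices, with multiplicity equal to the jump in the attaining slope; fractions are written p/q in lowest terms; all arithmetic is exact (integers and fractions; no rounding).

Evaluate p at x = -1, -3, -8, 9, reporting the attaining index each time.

p(-1) = min(1+0·(-1)=1, -2+1·(-1)=-3, 7+2·(-1)=5) = -3 (attained by i=1)
p(-3) = min(1+0·(-3)=1, -2+1·(-3)=-5, 7+2·(-3)=1) = -5 (attained by i=1)
p(-8) = min(1+0·(-8)=1, -2+1·(-8)=-10, 7+2·(-8)=-9) = -10 (attained by i=1)
p(9) = min(1+0·9=1, -2+1·9=7, 7+2·9=25) = 1 (attained by i=0)
Answer: p(-1) = -3; p(-3) = -5; p(-8) = -10; p(9) = 1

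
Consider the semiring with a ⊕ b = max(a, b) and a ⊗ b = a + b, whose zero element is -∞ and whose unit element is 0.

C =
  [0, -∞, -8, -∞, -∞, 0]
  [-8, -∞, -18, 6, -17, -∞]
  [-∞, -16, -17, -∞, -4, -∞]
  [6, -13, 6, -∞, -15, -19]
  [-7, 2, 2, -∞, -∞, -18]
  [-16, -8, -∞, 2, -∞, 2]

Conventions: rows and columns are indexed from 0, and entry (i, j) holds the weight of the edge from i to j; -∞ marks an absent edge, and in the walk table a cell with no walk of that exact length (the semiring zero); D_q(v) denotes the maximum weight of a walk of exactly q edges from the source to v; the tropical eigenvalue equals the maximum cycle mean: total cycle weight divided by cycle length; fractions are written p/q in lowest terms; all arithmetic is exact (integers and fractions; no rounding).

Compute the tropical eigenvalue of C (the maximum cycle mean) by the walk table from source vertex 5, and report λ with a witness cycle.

q=0: [-∞, -∞, -∞, -∞, -∞, 0]
q=1: [-16, -8, -∞, 2, -∞, 2]
q=2: [8, -6, 8, 4, -13, 4]
q=3: [10, -4, 10, 6, 4, 8]
q=4: [12, 6, 12, 10, 6, 10]
q=5: [16, 8, 16, 12, 8, 12]
q=6: [18, 10, 18, 14, 12, 16]
Optimal cycle mean attained by: cycle 0->5->3->0, total 0 + 2 + 6, length 3.
Answer: λ = 8/3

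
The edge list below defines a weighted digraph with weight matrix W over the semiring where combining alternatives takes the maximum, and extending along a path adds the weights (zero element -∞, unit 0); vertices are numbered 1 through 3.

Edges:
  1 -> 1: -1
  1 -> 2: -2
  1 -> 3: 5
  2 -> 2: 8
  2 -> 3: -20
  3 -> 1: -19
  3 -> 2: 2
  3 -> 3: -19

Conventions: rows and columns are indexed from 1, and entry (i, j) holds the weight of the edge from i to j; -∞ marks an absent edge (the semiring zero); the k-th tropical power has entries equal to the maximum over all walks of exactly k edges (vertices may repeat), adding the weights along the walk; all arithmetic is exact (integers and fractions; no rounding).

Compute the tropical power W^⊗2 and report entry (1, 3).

W^⊗2:
  [-2, 7, 4]
  [-39, 16, -12]
  [-20, 10, -14]
Key observation: the optimum is the walk 1->1->3, with weight (-1) + 5 = 4.
Optimal value attained by: walk 1->1->3.
Answer: (W^⊗2)[1][3] = 4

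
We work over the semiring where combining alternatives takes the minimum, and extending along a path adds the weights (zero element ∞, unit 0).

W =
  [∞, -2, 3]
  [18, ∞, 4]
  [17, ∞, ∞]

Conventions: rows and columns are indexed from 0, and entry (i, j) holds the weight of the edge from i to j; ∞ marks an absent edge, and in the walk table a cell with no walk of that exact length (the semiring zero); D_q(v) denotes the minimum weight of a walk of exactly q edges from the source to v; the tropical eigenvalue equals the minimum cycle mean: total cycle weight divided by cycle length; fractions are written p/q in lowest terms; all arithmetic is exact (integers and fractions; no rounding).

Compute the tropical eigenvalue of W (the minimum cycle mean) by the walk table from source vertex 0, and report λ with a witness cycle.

q=0: [0, ∞, ∞]
q=1: [∞, -2, 3]
q=2: [16, ∞, 2]
q=3: [19, 14, 19]
Optimal cycle mean attained by: cycle 0->1->2->0, total (-2) + 4 + 17, length 3.
Answer: λ = 19/3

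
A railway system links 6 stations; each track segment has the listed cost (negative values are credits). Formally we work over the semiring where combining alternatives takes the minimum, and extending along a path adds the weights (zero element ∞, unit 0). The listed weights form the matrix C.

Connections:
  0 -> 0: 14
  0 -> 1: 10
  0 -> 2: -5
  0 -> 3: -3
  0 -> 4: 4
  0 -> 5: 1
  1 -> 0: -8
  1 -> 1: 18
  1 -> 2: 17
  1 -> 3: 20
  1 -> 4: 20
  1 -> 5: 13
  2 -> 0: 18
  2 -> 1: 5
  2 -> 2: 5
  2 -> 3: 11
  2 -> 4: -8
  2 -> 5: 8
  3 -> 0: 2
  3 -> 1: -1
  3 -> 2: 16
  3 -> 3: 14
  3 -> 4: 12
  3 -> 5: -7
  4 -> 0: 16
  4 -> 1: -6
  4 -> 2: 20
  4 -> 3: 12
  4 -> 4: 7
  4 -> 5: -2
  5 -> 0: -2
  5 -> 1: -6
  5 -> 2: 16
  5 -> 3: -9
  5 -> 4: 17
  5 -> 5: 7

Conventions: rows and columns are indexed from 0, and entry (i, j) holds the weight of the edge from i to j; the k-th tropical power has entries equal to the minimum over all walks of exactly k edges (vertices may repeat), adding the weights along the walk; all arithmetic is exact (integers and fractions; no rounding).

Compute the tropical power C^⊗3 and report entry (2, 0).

C^⊗2:
  [-1, -5, 0, -8, -13, -10]
  [6, 2, -13, -11, -4, -7]
  [-3, -14, 10, -1, -3, -10]
  [-9, -13, -3, -16, 6, 0]
  [-14, -8, 11, -11, 12, 5]
  [-14, -10, -7, -5, 2, -16]
C^⊗3:
  [-13, -19, -6, -19, -8, -15]
  [-9, -13, -8, -16, -21, -18]
  [-22, -16, -8, -19, 1, -8]
  [-21, -17, -14, -12, -11, -23]
  [-16, -12, -19, -17, -10, -18]
  [-18, -22, -19, -25, -15, -13]
Key observation: the optimum is the walk 2->4->1->0, with weight (-8) + (-6) + (-8) = -22.
Optimal value attained by: walk 2->4->1->0.
Answer: (C^⊗3)[2][0] = -22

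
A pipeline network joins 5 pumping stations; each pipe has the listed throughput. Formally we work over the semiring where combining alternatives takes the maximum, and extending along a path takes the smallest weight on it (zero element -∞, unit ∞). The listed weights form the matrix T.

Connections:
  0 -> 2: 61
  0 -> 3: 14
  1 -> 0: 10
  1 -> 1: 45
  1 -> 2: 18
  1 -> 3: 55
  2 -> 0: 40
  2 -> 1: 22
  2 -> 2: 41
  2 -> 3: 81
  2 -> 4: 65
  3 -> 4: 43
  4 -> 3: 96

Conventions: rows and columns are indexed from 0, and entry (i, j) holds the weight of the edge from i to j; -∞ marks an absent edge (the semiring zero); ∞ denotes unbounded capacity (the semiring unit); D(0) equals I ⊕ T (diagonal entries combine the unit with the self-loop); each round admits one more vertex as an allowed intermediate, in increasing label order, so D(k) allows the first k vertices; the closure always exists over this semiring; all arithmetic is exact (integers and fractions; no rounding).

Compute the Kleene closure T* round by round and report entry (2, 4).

D(0):
  [∞, -∞, 61, 14, -∞]
  [10, ∞, 18, 55, -∞]
  [40, 22, ∞, 81, 65]
  [-∞, -∞, -∞, ∞, 43]
  [-∞, -∞, -∞, 96, ∞]
D(1):
  [∞, -∞, 61, 14, -∞]
  [10, ∞, 18, 55, -∞]
  [40, 22, ∞, 81, 65]
  [-∞, -∞, -∞, ∞, 43]
  [-∞, -∞, -∞, 96, ∞]
D(2):
  [∞, -∞, 61, 14, -∞]
  [10, ∞, 18, 55, -∞]
  [40, 22, ∞, 81, 65]
  [-∞, -∞, -∞, ∞, 43]
  [-∞, -∞, -∞, 96, ∞]
D(3):
  [∞, 22, 61, 61, 61]
  [18, ∞, 18, 55, 18]
  [40, 22, ∞, 81, 65]
  [-∞, -∞, -∞, ∞, 43]
  [-∞, -∞, -∞, 96, ∞]
D(4):
  [∞, 22, 61, 61, 61]
  [18, ∞, 18, 55, 43]
  [40, 22, ∞, 81, 65]
  [-∞, -∞, -∞, ∞, 43]
  [-∞, -∞, -∞, 96, ∞]
D(5):
  [∞, 22, 61, 61, 61]
  [18, ∞, 18, 55, 43]
  [40, 22, ∞, 81, 65]
  [-∞, -∞, -∞, ∞, 43]
  [-∞, -∞, -∞, 96, ∞]
Answer: T*[2][4] = 65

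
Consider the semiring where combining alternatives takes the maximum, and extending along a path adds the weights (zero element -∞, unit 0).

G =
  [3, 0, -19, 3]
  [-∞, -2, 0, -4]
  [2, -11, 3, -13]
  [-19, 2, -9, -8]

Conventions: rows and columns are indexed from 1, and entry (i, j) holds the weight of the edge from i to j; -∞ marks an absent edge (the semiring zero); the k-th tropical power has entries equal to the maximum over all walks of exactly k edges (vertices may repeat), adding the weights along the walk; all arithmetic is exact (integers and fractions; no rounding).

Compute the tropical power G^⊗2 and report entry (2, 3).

G^⊗2:
  [6, 5, 0, 6]
  [2, -2, 3, -6]
  [5, 2, 6, 5]
  [-7, 0, 2, -2]
Key observation: the optimum is the walk 2->3->3, with weight 0 + 3 = 3.
Optimal value attained by: walk 2->3->3.
Answer: (G^⊗2)[2][3] = 3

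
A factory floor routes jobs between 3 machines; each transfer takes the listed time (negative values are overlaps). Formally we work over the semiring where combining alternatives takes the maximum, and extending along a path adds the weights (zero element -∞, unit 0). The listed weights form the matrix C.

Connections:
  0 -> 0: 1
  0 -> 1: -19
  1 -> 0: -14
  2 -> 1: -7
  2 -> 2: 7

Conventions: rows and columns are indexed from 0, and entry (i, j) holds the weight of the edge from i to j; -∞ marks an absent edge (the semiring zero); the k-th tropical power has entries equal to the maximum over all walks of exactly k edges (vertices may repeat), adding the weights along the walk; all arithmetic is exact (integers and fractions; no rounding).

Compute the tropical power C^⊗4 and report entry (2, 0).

C^⊗2:
  [2, -18, -∞]
  [-13, -33, -∞]
  [-21, 0, 14]
C^⊗3:
  [3, -17, -∞]
  [-12, -32, -∞]
  [-14, 7, 21]
C^⊗4:
  [4, -16, -∞]
  [-11, -31, -∞]
  [-7, 14, 28]
Key observation: the optimum is the walk 2->2->2->1->0, with weight 7 + 7 + (-7) + (-14) = -7.
Optimal value attained by: walk 2->2->2->1->0.
Answer: (C^⊗4)[2][0] = -7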